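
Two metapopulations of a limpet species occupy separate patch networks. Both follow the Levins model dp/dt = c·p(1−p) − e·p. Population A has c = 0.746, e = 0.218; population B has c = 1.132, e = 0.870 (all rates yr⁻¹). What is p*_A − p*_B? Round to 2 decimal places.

A: p*_A = 1 − 0.218/0.746 = 0.7078.
B: p*_B = 1 − 0.870/1.132 = 0.2314.
p*_A − p*_B = 0.7078 − 0.2314 = 0.4763.

0.48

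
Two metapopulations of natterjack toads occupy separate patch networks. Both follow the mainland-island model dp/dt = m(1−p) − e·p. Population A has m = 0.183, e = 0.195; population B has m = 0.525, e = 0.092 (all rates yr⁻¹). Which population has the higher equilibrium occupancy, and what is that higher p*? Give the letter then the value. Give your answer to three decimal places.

A: p*_A = m/(m+e) = 0.183/0.3780 = 0.4841.
B: p*_B = 0.525/0.6170 = 0.8509.
B is higher at 0.8509.

B, 0.851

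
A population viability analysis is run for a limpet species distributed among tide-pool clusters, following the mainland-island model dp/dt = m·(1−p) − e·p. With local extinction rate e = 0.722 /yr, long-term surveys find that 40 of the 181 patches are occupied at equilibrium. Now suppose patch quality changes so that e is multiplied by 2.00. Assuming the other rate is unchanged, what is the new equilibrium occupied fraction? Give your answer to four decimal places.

0.1242

Observed p* = 40/181 = 0.22099.
Balance m(1−p*) = e·p* gives m = e·p*/(1−p*) = 0.722×0.22099/0.77901 = 0.20482.
New p* = m/(m+e) = 0.20482/(0.20482+1.44400) = 0.12422.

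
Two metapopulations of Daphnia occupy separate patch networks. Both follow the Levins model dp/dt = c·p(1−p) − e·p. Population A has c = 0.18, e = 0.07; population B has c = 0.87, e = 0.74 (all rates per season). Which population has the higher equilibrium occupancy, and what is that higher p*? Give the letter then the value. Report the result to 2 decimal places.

A: p*_A = 1 − 0.07/0.18 = 0.6111.
B: p*_B = 1 − 0.74/0.87 = 0.1494.
A is higher at 0.6111.

A, 0.61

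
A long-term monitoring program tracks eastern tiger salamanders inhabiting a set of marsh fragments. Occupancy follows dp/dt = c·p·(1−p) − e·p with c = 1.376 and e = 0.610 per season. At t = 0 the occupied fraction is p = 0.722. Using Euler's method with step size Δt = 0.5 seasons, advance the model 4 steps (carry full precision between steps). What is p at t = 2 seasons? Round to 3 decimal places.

Update rule: p ← p + [c·p·(1−p) − e·p]·Δt with Δt = 0.5.
p: 0.72200 → 0.63988  (Δp = -0.08212)
p: 0.63988 → 0.60326  (Δp = -0.03663)
p: 0.60326 → 0.58393  (Δp = -0.01933)
p: 0.58393 → 0.57298  (Δp = -0.01094)

0.573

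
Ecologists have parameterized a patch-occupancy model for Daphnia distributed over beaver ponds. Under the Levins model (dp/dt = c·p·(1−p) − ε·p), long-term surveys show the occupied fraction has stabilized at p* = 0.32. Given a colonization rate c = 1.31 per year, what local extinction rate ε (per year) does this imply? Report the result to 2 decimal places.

0.89

At equilibrium c(1−p*) = ε.
ε = 1.31 × (1 − 0.32) = 1.31 × 0.6800 = 0.8908.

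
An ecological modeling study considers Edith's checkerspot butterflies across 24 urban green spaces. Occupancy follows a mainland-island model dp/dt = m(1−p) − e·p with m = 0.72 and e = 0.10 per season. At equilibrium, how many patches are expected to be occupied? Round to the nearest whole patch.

p* = m/(m+e) = 0.72/0.8200 = 0.8780.
Expected occupied patches = N × p* = 24 × 0.8780 = 21.07 ≈ 21.

21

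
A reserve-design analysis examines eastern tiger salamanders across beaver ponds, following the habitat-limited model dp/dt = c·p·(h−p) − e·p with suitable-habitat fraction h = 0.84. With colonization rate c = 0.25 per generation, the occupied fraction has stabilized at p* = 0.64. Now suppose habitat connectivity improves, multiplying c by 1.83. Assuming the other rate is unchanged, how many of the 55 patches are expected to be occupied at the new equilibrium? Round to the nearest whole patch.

Balance c(h−p*) = e gives e = 0.25×(0.84 − 0.64000) = 0.05000.
New p* = 0.84 − e/c = 0.84 − 0.05000/0.45750 = 0.73071.
Expected occupied = 55 × 0.73071 = 40.19 ≈ 40.

40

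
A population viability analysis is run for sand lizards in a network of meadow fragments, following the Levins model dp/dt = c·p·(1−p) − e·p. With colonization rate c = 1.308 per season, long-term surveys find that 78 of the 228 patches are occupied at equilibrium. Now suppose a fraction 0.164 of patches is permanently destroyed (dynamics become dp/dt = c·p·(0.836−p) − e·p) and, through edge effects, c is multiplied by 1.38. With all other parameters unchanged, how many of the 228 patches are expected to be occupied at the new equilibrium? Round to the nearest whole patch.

82

Observed p* = 78/228 = 0.34211.
Balance c(1−p*) = e gives e = 1.308×(1 − 0.34211) = 0.86052.
New p* = 0.836 − e/c = 0.836 − 0.86052/1.80504 = 0.35927.
Expected occupied = 228 × 0.35927 = 81.91 ≈ 82.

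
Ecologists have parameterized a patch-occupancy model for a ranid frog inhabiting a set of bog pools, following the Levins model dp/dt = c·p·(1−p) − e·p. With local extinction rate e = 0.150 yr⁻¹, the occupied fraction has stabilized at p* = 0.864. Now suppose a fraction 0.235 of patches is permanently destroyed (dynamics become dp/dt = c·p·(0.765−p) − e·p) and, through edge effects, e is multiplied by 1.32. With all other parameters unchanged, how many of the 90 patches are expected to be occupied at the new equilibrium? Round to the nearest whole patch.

53

Balance c(1−p*) = e gives c = e/(1 − 0.86400) = 0.150/0.13600 = 1.10294.
New p* = 0.765 − e/c = 0.765 − 0.19800/1.10294 = 0.58548.
Expected occupied = 90 × 0.58548 = 52.69 ≈ 53.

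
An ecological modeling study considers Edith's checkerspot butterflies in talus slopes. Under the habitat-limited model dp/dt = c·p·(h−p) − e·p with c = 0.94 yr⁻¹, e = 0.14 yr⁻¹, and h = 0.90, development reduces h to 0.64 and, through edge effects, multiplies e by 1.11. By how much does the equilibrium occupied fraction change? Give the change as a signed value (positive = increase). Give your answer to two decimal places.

Before: p* = h − e/c = 0.90 − 0.14/0.94 = 0.90 − 0.1489 = 0.7511.
After: c = 0.94, e = 0.1554, h = 0.64; p* = 0.64 − 0.1554/0.94 = 0.4747.
Δp* = 0.4747 − 0.7511 = -0.2764.

-0.28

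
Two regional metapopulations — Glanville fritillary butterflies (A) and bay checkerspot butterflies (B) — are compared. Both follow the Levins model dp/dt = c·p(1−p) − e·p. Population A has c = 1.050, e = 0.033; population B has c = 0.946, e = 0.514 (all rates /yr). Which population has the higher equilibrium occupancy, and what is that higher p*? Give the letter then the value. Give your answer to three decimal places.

A: p*_A = 1 − 0.033/1.050 = 0.9686.
B: p*_B = 1 − 0.514/0.946 = 0.4567.
A is higher at 0.9686.

A, 0.969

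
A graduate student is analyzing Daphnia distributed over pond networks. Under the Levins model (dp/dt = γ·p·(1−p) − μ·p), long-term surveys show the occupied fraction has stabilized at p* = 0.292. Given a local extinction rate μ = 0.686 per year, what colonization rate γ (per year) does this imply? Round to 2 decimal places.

At equilibrium γ(1−p*) = μ, so γ = μ/(1−p*).
γ = 0.686/(1 − 0.292) = 0.686/0.7080 = 0.9689.

0.97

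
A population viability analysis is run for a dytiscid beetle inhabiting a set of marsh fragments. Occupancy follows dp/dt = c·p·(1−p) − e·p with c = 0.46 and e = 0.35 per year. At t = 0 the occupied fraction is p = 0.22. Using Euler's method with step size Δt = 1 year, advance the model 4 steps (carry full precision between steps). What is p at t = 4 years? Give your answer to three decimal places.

0.227

Update rule: p ← p + [c·p·(1−p) − e·p]·Δt with Δt = 1.
step 1: Δp = +0.00194, p = 0.22194
step 2: Δp = +0.00176, p = 0.22369
step 3: Δp = +0.00159, p = 0.22528
step 4: Δp = +0.00144, p = 0.22672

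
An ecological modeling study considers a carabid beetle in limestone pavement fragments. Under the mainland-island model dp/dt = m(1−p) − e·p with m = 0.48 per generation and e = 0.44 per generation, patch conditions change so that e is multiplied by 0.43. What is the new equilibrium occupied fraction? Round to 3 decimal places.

0.717

Before: p* = 0.48/(0.48+0.44) = 0.5217.
After: m = 0.48, e = 0.1892; p* = 0.48/0.6692 = 0.7173.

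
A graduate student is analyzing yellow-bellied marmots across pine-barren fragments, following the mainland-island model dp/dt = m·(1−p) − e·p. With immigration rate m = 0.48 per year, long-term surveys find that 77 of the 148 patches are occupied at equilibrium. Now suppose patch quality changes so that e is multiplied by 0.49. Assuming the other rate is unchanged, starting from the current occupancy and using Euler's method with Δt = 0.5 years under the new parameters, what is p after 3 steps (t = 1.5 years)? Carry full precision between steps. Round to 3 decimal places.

0.642

Observed p* = 77/148 = 0.52027.
Balance m(1−p*) = e·p* gives e = m(1−p*)/p* = 0.48×0.47973/0.52027 = 0.44260.
Starting from p₀ = 0.52027; update p ← p + (dp/dt)·Δt with the new parameters.
p: 0.52027 → 0.57899  (Δp = +0.05872)
p: 0.57899 → 0.61725  (Δp = +0.03826)
p: 0.61725 → 0.64218  (Δp = +0.02493)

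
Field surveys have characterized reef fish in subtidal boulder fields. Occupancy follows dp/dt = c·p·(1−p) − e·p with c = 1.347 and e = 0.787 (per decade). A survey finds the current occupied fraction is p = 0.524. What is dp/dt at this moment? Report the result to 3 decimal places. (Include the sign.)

-0.076

Colonization term: c·p·(1−p) = 1.347×0.524×0.4760 = 0.33597.
Extinction term: e·p = 0.41239.
dp/dt = 0.33597 − 0.41239 = -0.07641.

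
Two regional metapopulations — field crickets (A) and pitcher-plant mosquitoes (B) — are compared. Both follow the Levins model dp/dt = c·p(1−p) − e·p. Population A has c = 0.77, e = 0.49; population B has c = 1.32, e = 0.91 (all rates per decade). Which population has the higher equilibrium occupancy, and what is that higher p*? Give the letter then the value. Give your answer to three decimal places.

A, 0.364

A: p*_A = 1 − 0.49/0.77 = 0.3636.
B: p*_B = 1 − 0.91/1.32 = 0.3106.
A is higher at 0.3636.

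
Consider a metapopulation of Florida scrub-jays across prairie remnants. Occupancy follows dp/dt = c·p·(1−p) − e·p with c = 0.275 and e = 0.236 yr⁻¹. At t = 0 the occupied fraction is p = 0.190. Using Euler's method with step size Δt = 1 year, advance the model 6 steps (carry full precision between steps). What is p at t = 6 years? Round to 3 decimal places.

Update rule: p ← p + [c·p·(1−p) − e·p]·Δt with Δt = 1.
p: 0.19000 → 0.18748  (Δp = -0.00252)
p: 0.18748 → 0.18513  (Δp = -0.00235)
p: 0.18513 → 0.18292  (Δp = -0.00220)
p: 0.18292 → 0.18086  (Δp = -0.00207)
p: 0.18086 → 0.17891  (Δp = -0.00194)
p: 0.17891 → 0.17709  (Δp = -0.00183)

0.177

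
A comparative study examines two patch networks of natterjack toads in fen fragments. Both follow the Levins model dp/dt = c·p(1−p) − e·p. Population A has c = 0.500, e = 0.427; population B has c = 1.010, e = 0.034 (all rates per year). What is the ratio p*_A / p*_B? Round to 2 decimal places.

A: p*_A = 1 − 0.427/0.500 = 0.1460.
B: p*_B = 1 − 0.034/1.010 = 0.9663.
p*_A / p*_B = 0.1460/0.9663 = 0.1511.

0.15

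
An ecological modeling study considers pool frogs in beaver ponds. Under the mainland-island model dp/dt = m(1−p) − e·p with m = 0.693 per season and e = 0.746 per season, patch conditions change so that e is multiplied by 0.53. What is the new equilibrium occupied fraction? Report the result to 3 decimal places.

Before: p* = 0.693/(0.693+0.746) = 0.4816.
After: m = 0.693, e = 0.39538; p* = 0.693/1.0884 = 0.6367.

0.637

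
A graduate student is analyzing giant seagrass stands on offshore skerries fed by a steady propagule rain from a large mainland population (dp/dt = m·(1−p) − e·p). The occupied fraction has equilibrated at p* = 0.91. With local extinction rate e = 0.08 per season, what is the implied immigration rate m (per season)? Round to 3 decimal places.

At equilibrium m(1−p*) = e·p*, so m = e·p*/(1−p*).
m = 0.08 × 0.91 / 0.0900 = 0.0728/0.0900 = 0.8089.

0.809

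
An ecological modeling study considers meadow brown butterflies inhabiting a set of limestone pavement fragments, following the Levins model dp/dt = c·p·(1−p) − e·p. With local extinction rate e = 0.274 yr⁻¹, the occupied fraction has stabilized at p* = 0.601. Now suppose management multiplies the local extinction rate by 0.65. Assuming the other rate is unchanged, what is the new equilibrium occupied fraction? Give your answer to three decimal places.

0.741

Balance c(1−p*) = e gives c = e/(1 − 0.60100) = 0.274/0.39900 = 0.68672.
New p* = 1 − e/c = 1 − 0.17810/0.68672 = 0.74065.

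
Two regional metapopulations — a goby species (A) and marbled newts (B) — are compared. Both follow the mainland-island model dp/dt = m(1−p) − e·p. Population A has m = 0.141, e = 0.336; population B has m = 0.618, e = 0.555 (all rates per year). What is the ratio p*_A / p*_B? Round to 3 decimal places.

0.561

A: p*_A = m/(m+e) = 0.141/0.4770 = 0.2956.
B: p*_B = 0.618/1.1730 = 0.5269.
p*_A / p*_B = 0.2956/0.5269 = 0.5611.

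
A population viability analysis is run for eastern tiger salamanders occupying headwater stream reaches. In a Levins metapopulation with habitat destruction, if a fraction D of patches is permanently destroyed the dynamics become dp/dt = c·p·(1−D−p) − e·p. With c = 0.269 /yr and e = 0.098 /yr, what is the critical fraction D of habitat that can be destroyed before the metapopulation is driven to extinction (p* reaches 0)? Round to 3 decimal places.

0.636

The nontrivial equilibrium is p* = (1−D) − e/c; extinction occurs when this hits zero.
So D_crit = 1 − e/c = 1 − 0.098/0.269 = 1 − 0.3643 = 0.6357.
This equals the undisturbed p*, a classic result of Lande's extension.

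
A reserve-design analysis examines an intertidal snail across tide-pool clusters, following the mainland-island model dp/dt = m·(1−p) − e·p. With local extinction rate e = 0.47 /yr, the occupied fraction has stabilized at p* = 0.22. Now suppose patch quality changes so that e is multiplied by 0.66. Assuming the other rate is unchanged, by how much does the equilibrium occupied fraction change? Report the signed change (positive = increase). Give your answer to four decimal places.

Balance m(1−p*) = e·p* gives m = e·p*/(1−p*) = 0.47×0.22000/0.78000 = 0.13256.
New p* = m/(m+e) = 0.13256/(0.13256+0.31020) = 0.29939.
Δp* = 0.29939 − 0.22000 = +0.07939.

0.0794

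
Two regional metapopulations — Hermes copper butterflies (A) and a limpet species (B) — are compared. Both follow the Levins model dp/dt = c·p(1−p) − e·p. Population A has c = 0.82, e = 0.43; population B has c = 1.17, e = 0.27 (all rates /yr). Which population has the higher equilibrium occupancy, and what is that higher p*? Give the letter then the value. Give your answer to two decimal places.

A: p*_A = 1 − 0.43/0.82 = 0.4756.
B: p*_B = 1 − 0.27/1.17 = 0.7692.
B is higher at 0.7692.

B, 0.77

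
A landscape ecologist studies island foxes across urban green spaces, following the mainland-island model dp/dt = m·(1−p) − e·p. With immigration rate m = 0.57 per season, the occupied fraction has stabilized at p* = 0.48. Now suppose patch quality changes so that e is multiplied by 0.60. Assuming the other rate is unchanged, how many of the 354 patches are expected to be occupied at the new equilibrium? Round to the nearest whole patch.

Balance m(1−p*) = e·p* gives e = m(1−p*)/p* = 0.57×0.52000/0.48000 = 0.61750.
New p* = m/(m+e) = 0.57000/(0.57000+0.37050) = 0.60606.
Expected occupied = 354 × 0.60606 = 214.55 ≈ 215.

215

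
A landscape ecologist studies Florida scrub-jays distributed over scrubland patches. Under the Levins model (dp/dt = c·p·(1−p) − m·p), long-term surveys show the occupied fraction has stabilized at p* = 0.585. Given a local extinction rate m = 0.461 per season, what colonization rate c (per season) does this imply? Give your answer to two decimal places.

1.11

At equilibrium c(1−p*) = m, so c = m/(1−p*).
c = 0.461/(1 − 0.585) = 0.461/0.4150 = 1.1108.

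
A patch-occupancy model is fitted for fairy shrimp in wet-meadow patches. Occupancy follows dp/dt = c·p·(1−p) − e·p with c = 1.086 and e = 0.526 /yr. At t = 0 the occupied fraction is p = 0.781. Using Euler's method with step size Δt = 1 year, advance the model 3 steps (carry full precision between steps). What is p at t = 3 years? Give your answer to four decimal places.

Update rule: p ← p + [c·p·(1−p) − e·p]·Δt with Δt = 1.
  1  |  dp/dt·Δt = -0.225058  |  p_1 = 0.555942
  2  |  dp/dt·Δt = -0.024324  |  p_2 = 0.531618
  3  |  dp/dt·Δt = -0.009217  |  p_3 = 0.522401

0.5224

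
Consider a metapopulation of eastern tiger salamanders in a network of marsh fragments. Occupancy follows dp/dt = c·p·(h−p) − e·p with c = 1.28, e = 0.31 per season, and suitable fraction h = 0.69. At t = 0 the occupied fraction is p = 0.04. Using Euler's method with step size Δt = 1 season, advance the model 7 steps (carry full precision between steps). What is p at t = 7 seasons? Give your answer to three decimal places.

Update rule: p ← p + [c·p·(h−p) − e·p]·Δt with Δt = 1.
step 1: Δp = +0.02088, p = 0.06088
step 2: Δp = +0.03015, p = 0.09103
step 3: Δp = +0.04157, p = 0.13260
step 4: Δp = +0.05350, p = 0.18611
step 5: Δp = +0.06234, p = 0.24845
step 6: Δp = +0.06340, p = 0.31185
step 7: Δp = +0.05427, p = 0.36612

0.366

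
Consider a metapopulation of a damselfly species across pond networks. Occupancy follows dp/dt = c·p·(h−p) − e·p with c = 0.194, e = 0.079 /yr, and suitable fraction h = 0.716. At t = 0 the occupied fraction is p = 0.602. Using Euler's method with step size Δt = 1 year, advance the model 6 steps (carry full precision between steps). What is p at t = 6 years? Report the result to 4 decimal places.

0.4612

Update rule: p ← p + [c·p·(h−p) − e·p]·Δt with Δt = 1.
p: 0.60200 → 0.56776  (Δp = -0.03424)
p: 0.56776 → 0.53923  (Δp = -0.02852)
p: 0.53923 → 0.51512  (Δp = -0.02411)
p: 0.51512 → 0.49450  (Δp = -0.02062)
p: 0.49450 → 0.47669  (Δp = -0.01782)
p: 0.47669 → 0.46116  (Δp = -0.01553)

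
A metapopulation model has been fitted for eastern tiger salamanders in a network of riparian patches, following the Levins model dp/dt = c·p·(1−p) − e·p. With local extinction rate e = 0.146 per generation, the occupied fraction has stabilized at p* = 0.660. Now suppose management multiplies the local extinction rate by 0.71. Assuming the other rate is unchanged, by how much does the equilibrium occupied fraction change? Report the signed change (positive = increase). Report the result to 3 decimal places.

0.099

Balance c(1−p*) = e gives c = e/(1 − 0.66000) = 0.146/0.34000 = 0.42941.
New p* = 1 − e/c = 1 − 0.10366/0.42941 = 0.75860.
Δp* = 0.75860 − 0.66000 = +0.09860.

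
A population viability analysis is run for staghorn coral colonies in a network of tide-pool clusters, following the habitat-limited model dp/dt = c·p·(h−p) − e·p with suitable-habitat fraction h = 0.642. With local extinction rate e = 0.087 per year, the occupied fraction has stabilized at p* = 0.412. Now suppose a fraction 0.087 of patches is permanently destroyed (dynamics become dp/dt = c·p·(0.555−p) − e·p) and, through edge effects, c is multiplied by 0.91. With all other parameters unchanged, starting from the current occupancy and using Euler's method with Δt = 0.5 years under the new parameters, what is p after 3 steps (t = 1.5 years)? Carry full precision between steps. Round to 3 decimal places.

Balance c(h−p*) = e gives c = e/(0.642 − 0.41200) = 0.087/0.23000 = 0.37826.
Starting from p₀ = 0.41200; update p ← p + (dp/dt)·Δt with the new parameters.
p: 0.41200 → 0.40422  (Δp = -0.00778)
p: 0.40422 → 0.39712  (Δp = -0.00709)
p: 0.39712 → 0.39064  (Δp = -0.00648)

0.391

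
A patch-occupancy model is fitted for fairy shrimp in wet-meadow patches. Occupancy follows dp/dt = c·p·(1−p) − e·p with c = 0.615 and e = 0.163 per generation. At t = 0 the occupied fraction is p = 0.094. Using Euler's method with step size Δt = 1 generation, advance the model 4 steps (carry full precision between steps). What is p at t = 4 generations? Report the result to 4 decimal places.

Update rule: p ← p + [c·p·(1−p) − e·p]·Δt with Δt = 1.
  1  |  dp/dt·Δt = +0.037054  |  p_1 = 0.131054
  2  |  dp/dt·Δt = +0.048674  |  p_2 = 0.179728
  3  |  dp/dt·Δt = +0.061371  |  p_3 = 0.241099
  4  |  dp/dt·Δt = +0.073228  |  p_4 = 0.314326

0.3143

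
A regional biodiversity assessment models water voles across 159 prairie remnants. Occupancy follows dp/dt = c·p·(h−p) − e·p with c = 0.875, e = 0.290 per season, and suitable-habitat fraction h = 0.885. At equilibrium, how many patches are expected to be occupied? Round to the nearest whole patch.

88

p* = h − e/c = 0.885 − 0.3314 = 0.5536.
Expected occupied patches = N × p* = 159 × 0.5536 = 88.02 ≈ 88.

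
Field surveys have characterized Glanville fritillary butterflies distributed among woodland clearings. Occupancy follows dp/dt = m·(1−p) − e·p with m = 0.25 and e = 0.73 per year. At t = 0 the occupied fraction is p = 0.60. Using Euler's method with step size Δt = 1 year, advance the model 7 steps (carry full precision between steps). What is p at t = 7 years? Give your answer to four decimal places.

Update rule: p ← p + [m·(1−p) − e·p]·Δt with Δt = 1.
t = 1: p = 0.60000 + (-0.33800) = 0.26200
t = 2: p = 0.26200 + (-0.00676) = 0.25524
t = 3: p = 0.25524 + (-0.00014) = 0.25510
t = 4: p = 0.25510 + (-0.00000) = 0.25510
t = 5: p = 0.25510 + (-0.00000) = 0.25510
t = 6: p = 0.25510 + (-0.00000) = 0.25510
t = 7: p = 0.25510 + (-0.00000) = 0.25510

0.2551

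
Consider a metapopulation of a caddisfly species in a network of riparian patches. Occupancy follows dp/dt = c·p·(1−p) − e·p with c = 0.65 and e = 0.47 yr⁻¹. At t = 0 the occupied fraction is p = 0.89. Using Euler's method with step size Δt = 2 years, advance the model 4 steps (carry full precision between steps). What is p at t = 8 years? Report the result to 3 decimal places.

0.238

Update rule: p ← p + [c·p·(1−p) − e·p]·Δt with Δt = 2.
p: 0.89000 → 0.18067  (Δp = -0.70933)
p: 0.18067 → 0.20328  (Δp = +0.02261)
p: 0.20328 → 0.22274  (Δp = +0.01946)
p: 0.22274 → 0.23843  (Δp = +0.01569)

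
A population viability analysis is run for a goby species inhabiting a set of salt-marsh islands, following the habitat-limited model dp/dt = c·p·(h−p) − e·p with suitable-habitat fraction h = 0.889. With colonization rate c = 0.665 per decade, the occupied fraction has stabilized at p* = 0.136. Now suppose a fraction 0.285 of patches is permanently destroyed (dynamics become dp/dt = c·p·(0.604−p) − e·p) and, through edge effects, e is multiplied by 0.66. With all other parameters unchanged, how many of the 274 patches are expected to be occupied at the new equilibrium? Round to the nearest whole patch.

29

Balance c(h−p*) = e gives e = 0.665×(0.889 − 0.13600) = 0.50074.
New p* = 0.604 − e/c = 0.604 − 0.33049/0.66500 = 0.10702.
Expected occupied = 274 × 0.10702 = 29.32 ≈ 29.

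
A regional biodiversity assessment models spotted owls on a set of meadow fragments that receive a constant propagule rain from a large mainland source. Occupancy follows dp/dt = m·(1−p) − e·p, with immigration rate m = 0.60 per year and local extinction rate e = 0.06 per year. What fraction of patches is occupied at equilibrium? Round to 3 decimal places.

0.909

At equilibrium the propagule rain into empty patches balances local extinction: m(1−p*) = e·p*.
p* = m/(m+e) = 0.60/(0.60+0.06) = 0.60/0.6600 = 0.9091.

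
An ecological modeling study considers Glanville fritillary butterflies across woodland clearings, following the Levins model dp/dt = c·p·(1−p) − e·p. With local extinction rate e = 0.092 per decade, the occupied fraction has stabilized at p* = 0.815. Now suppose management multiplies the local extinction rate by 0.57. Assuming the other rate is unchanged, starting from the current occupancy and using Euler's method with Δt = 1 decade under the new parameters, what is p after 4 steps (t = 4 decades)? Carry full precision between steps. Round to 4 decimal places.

0.8858

Balance c(1−p*) = e gives c = e/(1 − 0.81500) = 0.092/0.18500 = 0.49730.
Starting from p₀ = 0.81500; update p ← p + (dp/dt)·Δt with the new parameters.
  1  |  dp/dt·Δt = +0.032241  |  p_1 = 0.847241
  2  |  dp/dt·Δt = +0.019933  |  p_2 = 0.867174
  3  |  dp/dt·Δt = +0.011806  |  p_3 = 0.878980
  4  |  dp/dt·Δt = +0.006806  |  p_4 = 0.885786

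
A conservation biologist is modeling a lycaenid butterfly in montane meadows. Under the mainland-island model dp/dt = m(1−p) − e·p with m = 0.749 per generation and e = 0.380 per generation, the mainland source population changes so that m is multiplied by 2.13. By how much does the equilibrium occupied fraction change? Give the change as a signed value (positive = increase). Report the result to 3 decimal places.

Before: p* = 0.749/(0.749+0.380) = 0.6634.
After: m = 1.59537, e = 0.38; p* = 1.59537/1.9754 = 0.8076.
Δp* = 0.8076 − 0.6634 = +0.1442.

0.144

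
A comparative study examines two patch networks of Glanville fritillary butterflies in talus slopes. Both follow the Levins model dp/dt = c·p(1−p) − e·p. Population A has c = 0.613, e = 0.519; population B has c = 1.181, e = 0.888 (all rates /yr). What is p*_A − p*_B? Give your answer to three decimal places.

A: p*_A = 1 − 0.519/0.613 = 0.1533.
B: p*_B = 1 − 0.888/1.181 = 0.2481.
p*_A − p*_B = 0.1533 − 0.2481 = -0.0948.

-0.095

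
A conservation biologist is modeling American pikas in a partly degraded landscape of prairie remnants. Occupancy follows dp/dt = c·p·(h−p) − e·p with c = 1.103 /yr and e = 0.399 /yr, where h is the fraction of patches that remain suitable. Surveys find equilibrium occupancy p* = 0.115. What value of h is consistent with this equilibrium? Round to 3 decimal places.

0.477

At equilibrium c(h−p*) = e, so h = p* + e/c.
h = 0.115 + 0.399/1.103 = 0.115 + 0.3617 = 0.4767.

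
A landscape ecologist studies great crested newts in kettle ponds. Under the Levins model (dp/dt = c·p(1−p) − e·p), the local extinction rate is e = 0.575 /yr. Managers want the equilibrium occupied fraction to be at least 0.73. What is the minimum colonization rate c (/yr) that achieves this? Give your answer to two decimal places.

2.13

p* = 1 − e/c ≥ 0.73 requires e/c ≤ 0.2700, i.e. c ≥ e/0.2700.
c_min = 0.575/0.2700 = 2.1296.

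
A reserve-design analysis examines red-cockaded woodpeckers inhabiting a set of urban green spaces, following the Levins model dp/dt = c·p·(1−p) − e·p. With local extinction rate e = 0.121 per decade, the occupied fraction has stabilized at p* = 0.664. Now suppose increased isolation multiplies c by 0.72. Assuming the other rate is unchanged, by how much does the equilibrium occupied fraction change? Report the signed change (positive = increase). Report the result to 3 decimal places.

Balance c(1−p*) = e gives c = e/(1 − 0.66400) = 0.121/0.33600 = 0.36012.
New p* = 1 − e/c = 1 − 0.12100/0.25929 = 0.53334.
Δp* = 0.53334 − 0.66400 = -0.13066.

-0.131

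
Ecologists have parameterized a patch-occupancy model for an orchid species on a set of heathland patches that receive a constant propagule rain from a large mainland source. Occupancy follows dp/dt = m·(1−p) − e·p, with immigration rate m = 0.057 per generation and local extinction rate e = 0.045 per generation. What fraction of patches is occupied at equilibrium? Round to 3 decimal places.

Setting dp/dt = 0: m − m·p* = e·p*, so m = (m+e)·p*.
p* = m/(m+e) = 0.057/(0.057+0.045) = 0.057/0.1020 = 0.5588.

0.559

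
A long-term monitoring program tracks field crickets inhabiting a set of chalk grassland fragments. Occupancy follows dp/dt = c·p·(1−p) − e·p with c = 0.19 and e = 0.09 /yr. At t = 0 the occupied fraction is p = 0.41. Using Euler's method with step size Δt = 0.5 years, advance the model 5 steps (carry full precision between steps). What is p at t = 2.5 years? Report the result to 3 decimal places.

Update rule: p ← p + [c·p·(1−p) − e·p]·Δt with Δt = 0.5.
  1  |  dp/dt·Δt = +0.004531  |  p_1 = 0.414530
  2  |  dp/dt·Δt = +0.004402  |  p_2 = 0.418933
  3  |  dp/dt·Δt = +0.004274  |  p_3 = 0.423206
  4  |  dp/dt·Δt = +0.004145  |  p_4 = 0.427352
  5  |  dp/dt·Δt = +0.004018  |  p_5 = 0.431370

0.431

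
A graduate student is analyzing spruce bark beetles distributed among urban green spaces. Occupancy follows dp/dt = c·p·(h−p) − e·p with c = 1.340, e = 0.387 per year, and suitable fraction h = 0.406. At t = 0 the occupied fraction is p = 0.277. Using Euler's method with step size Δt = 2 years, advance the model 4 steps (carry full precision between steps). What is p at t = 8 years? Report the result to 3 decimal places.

Update rule: p ← p + [c·p·(h−p) − e·p]·Δt with Δt = 2.
p: 0.27700 → 0.15837  (Δp = -0.11863)
p: 0.15837 → 0.14089  (Δp = -0.01747)
p: 0.14089 → 0.13194  (Δp = -0.00895)
p: 0.13194 → 0.12673  (Δp = -0.00522)

0.127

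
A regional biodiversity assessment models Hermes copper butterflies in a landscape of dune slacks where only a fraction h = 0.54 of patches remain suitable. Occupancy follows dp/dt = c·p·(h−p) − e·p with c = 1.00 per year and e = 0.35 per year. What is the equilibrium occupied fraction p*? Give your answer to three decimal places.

0.190

Setting dp/dt = 0 and dividing by p* gives c·(h−p*) = e.
So p* = h − e/c = 0.54 − 0.35/1.00 = 0.54 − 0.3500 = 0.1900.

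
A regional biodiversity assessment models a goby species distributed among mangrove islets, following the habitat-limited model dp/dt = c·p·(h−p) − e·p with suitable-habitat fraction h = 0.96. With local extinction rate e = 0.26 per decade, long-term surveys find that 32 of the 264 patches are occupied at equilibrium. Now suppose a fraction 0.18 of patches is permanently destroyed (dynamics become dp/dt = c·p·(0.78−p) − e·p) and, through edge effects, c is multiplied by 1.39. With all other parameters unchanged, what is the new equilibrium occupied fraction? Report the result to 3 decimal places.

Observed p* = 32/264 = 0.12121.
Balance c(h−p*) = e gives c = e/(0.96 − 0.12121) = 0.26/0.83879 = 0.30997.
New p* = 0.78 − e/c = 0.78 − 0.26000/0.43086 = 0.17656.

0.177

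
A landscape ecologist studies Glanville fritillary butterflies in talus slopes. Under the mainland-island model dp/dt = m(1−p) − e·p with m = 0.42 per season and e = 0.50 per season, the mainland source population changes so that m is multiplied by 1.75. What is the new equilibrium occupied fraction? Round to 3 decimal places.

0.595

Before: p* = 0.42/(0.42+0.50) = 0.4565.
After: m = 0.735, e = 0.5; p* = 0.735/1.2350 = 0.5951.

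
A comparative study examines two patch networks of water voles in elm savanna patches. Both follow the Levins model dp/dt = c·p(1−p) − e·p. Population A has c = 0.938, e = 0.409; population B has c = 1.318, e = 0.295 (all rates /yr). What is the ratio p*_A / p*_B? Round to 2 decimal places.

A: p*_A = 1 − 0.409/0.938 = 0.5640.
B: p*_B = 1 − 0.295/1.318 = 0.7762.
p*_A / p*_B = 0.5640/0.7762 = 0.7266.

0.73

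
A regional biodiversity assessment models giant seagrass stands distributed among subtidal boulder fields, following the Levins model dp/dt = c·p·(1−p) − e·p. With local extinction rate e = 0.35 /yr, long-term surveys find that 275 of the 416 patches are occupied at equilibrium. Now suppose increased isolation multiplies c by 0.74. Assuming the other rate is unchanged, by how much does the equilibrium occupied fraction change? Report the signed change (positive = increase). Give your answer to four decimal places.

-0.1191

Observed p* = 275/416 = 0.66106.
Balance c(1−p*) = e gives c = e/(1 − 0.66106) = 0.35/0.33894 = 1.03263.
New p* = 1 − e/c = 1 − 0.35000/0.76415 = 0.54197.
Δp* = 0.54197 − 0.66106 = -0.11909.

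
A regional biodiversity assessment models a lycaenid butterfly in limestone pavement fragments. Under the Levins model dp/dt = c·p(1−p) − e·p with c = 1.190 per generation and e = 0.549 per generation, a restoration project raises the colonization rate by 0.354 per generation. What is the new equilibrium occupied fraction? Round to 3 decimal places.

Before: p* = 1 − 0.549/1.190 = 0.5387.
After the change, c = 1.544, e = 0.549, so p* = 1 − 0.549/1.544 = 0.6444.

0.644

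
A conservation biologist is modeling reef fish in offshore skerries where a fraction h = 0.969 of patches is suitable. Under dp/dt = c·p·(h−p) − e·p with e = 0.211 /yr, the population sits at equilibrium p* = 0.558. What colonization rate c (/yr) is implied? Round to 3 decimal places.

0.513

At equilibrium c(h−p*) = e, so c = e/(h−p*).
c = 0.211/(0.969 − 0.558) = 0.211/0.4110 = 0.5134.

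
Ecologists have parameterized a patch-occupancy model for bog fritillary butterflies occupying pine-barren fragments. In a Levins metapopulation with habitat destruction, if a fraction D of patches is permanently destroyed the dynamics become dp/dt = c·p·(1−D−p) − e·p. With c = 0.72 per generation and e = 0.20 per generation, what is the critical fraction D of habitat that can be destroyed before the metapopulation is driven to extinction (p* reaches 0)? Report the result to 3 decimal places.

0.722

The nontrivial equilibrium is p* = (1−D) − e/c; extinction occurs when this hits zero.
So D_crit = 1 − e/c = 1 − 0.20/0.72 = 1 − 0.2778 = 0.7222.
Note this equals the original equilibrium occupancy — the Levins extinction-debt result.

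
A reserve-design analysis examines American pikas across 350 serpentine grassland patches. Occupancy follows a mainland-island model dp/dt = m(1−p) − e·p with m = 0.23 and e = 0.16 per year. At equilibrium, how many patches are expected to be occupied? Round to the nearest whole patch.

206

p* = m/(m+e) = 0.23/0.3900 = 0.5897.
Expected occupied patches = N × p* = 350 × 0.5897 = 206.41 ≈ 206.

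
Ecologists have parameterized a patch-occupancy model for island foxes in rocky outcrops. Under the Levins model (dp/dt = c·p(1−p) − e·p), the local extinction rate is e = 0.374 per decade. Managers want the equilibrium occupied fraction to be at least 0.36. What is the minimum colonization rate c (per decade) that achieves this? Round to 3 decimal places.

p* = 1 − e/c ≥ 0.36 requires e/c ≤ 0.6400, i.e. c ≥ e/0.6400.
c_min = 0.374/0.6400 = 0.5844.

0.584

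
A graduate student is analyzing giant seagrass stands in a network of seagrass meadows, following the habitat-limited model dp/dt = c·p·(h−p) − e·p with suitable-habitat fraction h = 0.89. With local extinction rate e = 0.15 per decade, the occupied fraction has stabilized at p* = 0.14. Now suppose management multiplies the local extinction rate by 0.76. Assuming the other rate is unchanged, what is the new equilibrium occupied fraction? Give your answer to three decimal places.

Balance c(h−p*) = e gives c = e/(0.89 − 0.14000) = 0.15/0.75000 = 0.20000.
New p* = 0.89 − e/c = 0.89 − 0.11400/0.20000 = 0.32000.

0.320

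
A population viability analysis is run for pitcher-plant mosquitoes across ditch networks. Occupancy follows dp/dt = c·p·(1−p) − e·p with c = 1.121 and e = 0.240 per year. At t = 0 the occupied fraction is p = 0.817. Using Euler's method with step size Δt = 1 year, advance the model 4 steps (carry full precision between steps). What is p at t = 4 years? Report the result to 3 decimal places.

0.786

Update rule: p ← p + [c·p·(1−p) − e·p]·Δt with Δt = 1.
p: 0.81700 → 0.78852  (Δp = -0.02848)
p: 0.78852 → 0.78621  (Δp = -0.00231)
p: 0.78621 → 0.78594  (Δp = -0.00027)
p: 0.78594 → 0.78591  (Δp = -0.00003)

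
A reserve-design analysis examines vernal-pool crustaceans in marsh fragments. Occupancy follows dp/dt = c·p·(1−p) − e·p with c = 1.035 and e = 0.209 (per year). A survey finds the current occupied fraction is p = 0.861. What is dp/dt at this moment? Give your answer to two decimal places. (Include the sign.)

-0.06

Colonization term: c·p·(1−p) = 1.035×0.861×0.1390 = 0.12387.
Extinction term: e·p = 0.17995.
dp/dt = 0.12387 − 0.17995 = -0.05608.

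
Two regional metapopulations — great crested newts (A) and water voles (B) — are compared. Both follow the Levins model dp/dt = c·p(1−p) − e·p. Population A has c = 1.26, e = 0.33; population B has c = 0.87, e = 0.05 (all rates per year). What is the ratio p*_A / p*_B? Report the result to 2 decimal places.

A: p*_A = 1 − 0.33/1.26 = 0.7381.
B: p*_B = 1 − 0.05/0.87 = 0.9425.
p*_A / p*_B = 0.7381/0.9425 = 0.7831.

0.78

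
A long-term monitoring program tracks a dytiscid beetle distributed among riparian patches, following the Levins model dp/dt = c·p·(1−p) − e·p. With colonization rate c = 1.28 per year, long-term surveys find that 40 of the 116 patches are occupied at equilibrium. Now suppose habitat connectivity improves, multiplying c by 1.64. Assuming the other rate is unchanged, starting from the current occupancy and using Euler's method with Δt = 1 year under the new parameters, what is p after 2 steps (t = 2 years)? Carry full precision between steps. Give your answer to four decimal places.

0.6084

Observed p* = 40/116 = 0.34483.
Balance c(1−p*) = e gives e = 1.28×(1 − 0.34483) = 0.83862.
Starting from p₀ = 0.34483; update p ← p + (dp/dt)·Δt with the new parameters.
p: 0.34483 → 0.52990  (Δp = +0.18507)
p: 0.52990 → 0.60844  (Δp = +0.07854)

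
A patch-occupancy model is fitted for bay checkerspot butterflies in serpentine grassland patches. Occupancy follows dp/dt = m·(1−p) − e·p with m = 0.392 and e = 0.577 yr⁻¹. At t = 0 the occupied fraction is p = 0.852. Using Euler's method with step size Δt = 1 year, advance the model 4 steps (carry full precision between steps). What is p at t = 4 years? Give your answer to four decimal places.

0.4045

Update rule: p ← p + [m·(1−p) − e·p]·Δt with Δt = 1.
  1  |  dp/dt·Δt = -0.433588  |  p_1 = 0.418412
  2  |  dp/dt·Δt = -0.013441  |  p_2 = 0.404971
  3  |  dp/dt·Δt = -0.000417  |  p_3 = 0.404554
  4  |  dp/dt·Δt = -0.000013  |  p_4 = 0.404541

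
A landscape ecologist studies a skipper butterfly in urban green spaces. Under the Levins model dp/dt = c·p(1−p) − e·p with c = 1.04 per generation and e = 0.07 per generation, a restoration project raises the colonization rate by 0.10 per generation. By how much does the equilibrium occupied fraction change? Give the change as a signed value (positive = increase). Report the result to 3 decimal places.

0.006

Before: p* = 1 − 0.07/1.04 = 0.9327.
After the change, c = 1.14, e = 0.07, so p* = 1 − 0.07/1.14 = 0.9386.
Δp* = 0.9386 − 0.9327 = +0.0059.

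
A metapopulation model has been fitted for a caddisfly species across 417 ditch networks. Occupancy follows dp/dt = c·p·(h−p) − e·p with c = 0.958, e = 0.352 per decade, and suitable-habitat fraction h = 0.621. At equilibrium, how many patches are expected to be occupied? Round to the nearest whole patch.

p* = h − e/c = 0.621 − 0.3674 = 0.2536.
Expected occupied patches = N × p* = 417 × 0.2536 = 105.74 ≈ 106.

106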